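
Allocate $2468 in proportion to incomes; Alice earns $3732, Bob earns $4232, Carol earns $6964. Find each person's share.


Total income = 3732 + 4232 + 6964 = $14928
Alice: $2468 × 3732/14928 = $617.00
Bob: $2468 × 4232/14928 = $699.66
Carol: $2468 × 6964/14928 = $1151.34
= Alice: $617.00, Bob: $699.66, Carol: $1151.34

Alice: $617.00, Bob: $699.66, Carol: $1151.34


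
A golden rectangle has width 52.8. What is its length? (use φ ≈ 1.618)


φ = (1 + √5) / 2 ≈ 1.618
Length = width × φ = 52.8 × 1.618 = 85.4304
≈ 85.43

85.43


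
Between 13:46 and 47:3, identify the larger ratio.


13/46 = 0.2826
47/3 = 15.6667
0.2826 < 15.6667, so 13:46 is less
= 47:3

47:3


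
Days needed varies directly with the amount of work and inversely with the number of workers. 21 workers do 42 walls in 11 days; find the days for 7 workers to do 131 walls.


Days ∝ work / workers, so d₂ = d₁ × (m₁/m₂) × (w₂/w₁)
Workers factor (inverse): 21/7 = 3.0000
Work factor (direct): 131/42 ≈ 3.1190
d₂ = 11 × 21/7 × 131/42 = (11 × 21 × 131) / (7 × 42) = 30261/294
≈ 102.93 days

102.93 days


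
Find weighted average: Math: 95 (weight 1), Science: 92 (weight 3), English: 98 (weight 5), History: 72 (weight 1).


Numerator = 95×1 + 92×3 + 98×5 + 72×1
= 95 + 276 + 490 + 72
= 933
Total weight = 10
Weighted avg = 933/10
= 93.30

93.30


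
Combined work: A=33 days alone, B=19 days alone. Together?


Rate of A = 1/33 per day
Rate of B = 1/19 per day
Combined rate = 1/33 + 1/19 = 52/627 ≈ 0.0829 per day
Days = 1 / combined rate = 627/52
≈ 12.06 days

12.06 days


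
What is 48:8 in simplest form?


GCD(48, 8) = 8
48/8 : 8/8
= 6:1

6:1


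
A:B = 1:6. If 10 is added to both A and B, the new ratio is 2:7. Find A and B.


Let A = 1k, B = 6k.
(1k + 10) / (6k + 10) = 2/7
Cross-multiply: 7(1k + 10) = 2(6k + 10)
7k + 70 = 12k + 20
7k - 12k = 20 - 70
-5k = -50
k = -50/-5 = 10
A = 1×10 = 10, B = 6×10 = 60
= A = 10, B = 60

A = 10, B = 60


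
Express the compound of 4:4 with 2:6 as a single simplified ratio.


Compound ratio = (4×2) : (4×6)
= 8:24
GCD = 8
= 1:3

1:3


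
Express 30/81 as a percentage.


Percentage = (part / whole) × 100
= (30 / 81) × 100
≈ 37.04%

37.04%


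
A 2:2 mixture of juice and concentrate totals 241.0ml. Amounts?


Total parts = 2 + 2 = 4
juice: 241.0 × 2/4 = 120.5ml
concentrate: 241.0 × 2/4 = 120.5ml
= 120.5ml and 120.5ml

120.5ml and 120.5ml


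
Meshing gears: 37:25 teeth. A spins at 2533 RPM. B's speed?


Gear ratio = 37:25 = 37:25
RPM_B = RPM_A × (teeth_A / teeth_B)
= 2533 × (37/25)
= 3748.8 RPM

3748.8 RPM


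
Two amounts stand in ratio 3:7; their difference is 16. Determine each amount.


Let A = 3k, B = 7k.
7k - 3k = 16
4k = 16 → k = 16/4 = 4
A = 3×4 = 12, B = 7×4 = 28
= A = 12, B = 28

A = 12, B = 28


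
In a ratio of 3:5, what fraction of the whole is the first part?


Total parts = 3 + 5 = 8
First part: 3/8 = 3/8
= 3/8

3/8


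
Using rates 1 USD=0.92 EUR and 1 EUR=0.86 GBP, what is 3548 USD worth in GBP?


Step 1: 3548 USD × 0.92 = 3264.16 EUR
Step 2: 3264.16 EUR × 0.86 = 2807.18 GBP
Implied rate USD→GBP = 0.92 × 0.86 = 0.7912
= 2807.18 GBP

2807.18 GBP


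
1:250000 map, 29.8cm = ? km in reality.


Real distance = map distance × scale
= 29.8cm × 250000
= 7450000 cm = 74500.0 m
= 74.500 km

74.500 km


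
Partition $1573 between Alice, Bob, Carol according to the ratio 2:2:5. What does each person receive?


Total parts = 2 + 2 + 5 = 9
Alice: 1573 × 2/9 = 349.56
Bob: 1573 × 2/9 = 349.56
Carol: 1573 × 5/9 = 873.89
= Alice: $349.56, Bob: $349.56, Carol: $873.89

Alice: $349.56, Bob: $349.56, Carol: $873.89


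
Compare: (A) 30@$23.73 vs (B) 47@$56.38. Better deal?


Deal A: $23.73/30 = $0.7910/unit
Deal B: $56.38/47 = $1.1996/unit
A is cheaper per unit
= Deal A

Deal A


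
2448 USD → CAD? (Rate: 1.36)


Amount × rate = 2448 × 1.36
= 3329.28 CAD

3329.28 CAD


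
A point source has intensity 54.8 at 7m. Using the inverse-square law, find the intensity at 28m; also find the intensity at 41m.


I₁d₁² = I₂d₂²
I at 28m = 54.8 × (7/28)² = 54.8 × 49/784 = 2685.2/784 = 3.4250
I at 41m = 54.8 × (7/41)² = 54.8 × 49/1681 = 2685.2/1681 ≈ 1.5974
= 3.4250 and 1.5974

3.4250 and 1.5974


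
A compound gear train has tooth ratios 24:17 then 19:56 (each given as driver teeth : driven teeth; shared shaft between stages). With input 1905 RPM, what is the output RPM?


Stage 1: RPM_B = RPM_A × t_A/t_B = 1905 × 24/17 = 45720/17 ≈ 2689.41
B and C share a shaft → RPM_C = RPM_B
Stage 2: RPM_D = RPM_C × t_C/t_D = RPM_A × (t_A×t_C)/(t_B×t_D)
Overall ratio = (24×19)/(17×56) = 456/952
RPM_D = 1905 × 456/952 = 868680/952
≈ 912.48 RPM

912.48 RPM


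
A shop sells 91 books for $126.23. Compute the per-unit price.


Unit rate = total / quantity
= 126.23 / 91
= $1.39 per unit

$1.39 per unit


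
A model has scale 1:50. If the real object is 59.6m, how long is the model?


Model size = real / scale
= 59.6 / 50
= 1.1920 m

1.1920 m


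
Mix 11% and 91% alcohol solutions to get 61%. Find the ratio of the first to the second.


Let x parts of 11% mix with y parts of 91%.
11x + 91y = 61(x + y)
11x + 91y = 61x + 61y
x(11 - 61) = y(61 - 91)
x/y = (91 - 61)/(61 - 11) = 30/50
Simplify: 3:5
= 3:5

3:5


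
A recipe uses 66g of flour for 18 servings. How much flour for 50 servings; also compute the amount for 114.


Direct proportion: y/x = constant
k = 66/18 ≈ 3.6667
y at x=50: k × 50 = 66 × 50 / 18 = 3300/18 ≈ 183.33
y at x=114: k × 114 = 66 × 114 / 18 = 7524/18 = 418.00
= 183.33 and 418.00

183.33 and 418.00


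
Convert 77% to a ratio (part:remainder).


77% means 77 parts out of 100; remainder = 23
Part : remainder = 77:23
GCD = 1
= 77:23

77:23


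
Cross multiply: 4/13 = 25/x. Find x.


Cross multiply: 4 × x = 13 × 25
4x = 325
x = 325 / 4
= 81.25

81.25


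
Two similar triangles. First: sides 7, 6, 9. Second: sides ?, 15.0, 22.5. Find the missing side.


Scale factor = 15.0/6 = 2.5
Missing side = 7 × 2.5
= 17.5

17.5


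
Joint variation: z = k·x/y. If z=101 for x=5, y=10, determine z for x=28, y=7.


z = k·x/y
Solve for k using the known point: k = z·y/x = 101×10/5 = 1010/5 = 202.0000
Now evaluate at x=28, y=7:
z = k × 28 / 7 = (1010 × 28) / (5 × 7) = 28280/35
= 808.0000

808.0000


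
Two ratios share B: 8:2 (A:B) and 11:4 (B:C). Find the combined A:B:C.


Match B: multiply A:B by 11 → 88:22
Multiply B:C by 2 → 22:8
Combined: 88:22:8
GCD = 2
= 44:11:4

44:11:4


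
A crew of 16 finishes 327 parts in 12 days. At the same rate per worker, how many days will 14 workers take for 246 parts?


Days ∝ work / workers, so d₂ = d₁ × (m₁/m₂) × (w₂/w₁)
Workers factor (inverse): 16/14 ≈ 1.1429
Work factor (direct): 246/327 ≈ 0.7523
d₂ = 12 × 16/14 × 246/327 = (12 × 16 × 246) / (14 × 327) = 47232/4578
≈ 10.32 days

10.32 days


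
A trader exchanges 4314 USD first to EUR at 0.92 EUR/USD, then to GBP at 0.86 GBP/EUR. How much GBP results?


Step 1: 4314 USD × 0.92 = 3968.88 EUR
Step 2: 3968.88 EUR × 0.86 = 3413.24 GBP
Implied rate USD→GBP = 0.92 × 0.86 = 0.7912
= 3413.24 GBP

3413.24 GBP


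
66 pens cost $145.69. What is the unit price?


Unit rate = total / quantity
= 145.69 / 66
= $2.21 per unit

$2.21 per unit


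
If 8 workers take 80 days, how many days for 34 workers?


Inverse proportion: x × y = constant
k = 8 × 80 = 640
y₂ = k / 34 = 640 / 34
= 18.82

18.82


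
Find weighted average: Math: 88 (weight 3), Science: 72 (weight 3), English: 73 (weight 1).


Numerator = 88×3 + 72×3 + 73×1
= 264 + 216 + 73
= 553
Total weight = 7
Weighted avg = 553/7
= 79.00

79.00


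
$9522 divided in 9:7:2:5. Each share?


Total parts = 9 + 7 + 2 + 5 = 23
Part 1: 9522 × 9/23 = 3726.00
Part 2: 9522 × 7/23 = 2898.00
Part 3: 9522 × 2/23 = 828.00
Part 4: 9522 × 5/23 = 2070.00
= Part 1: $3726.00, Part 2: $2898.00, Part 3: $828.00, Part 4: $2070.00

Part 1: $3726.00, Part 2: $2898.00, Part 3: $828.00, Part 4: $2070.00


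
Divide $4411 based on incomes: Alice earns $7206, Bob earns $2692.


Total income = 7206 + 2692 = $9898
Alice: $4411 × 7206/9898 = $3211.32
Bob: $4411 × 2692/9898 = $1199.68
= Alice: $3211.32, Bob: $1199.68

Alice: $3211.32, Bob: $1199.68


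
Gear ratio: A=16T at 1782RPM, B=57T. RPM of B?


Gear ratio = 16:57 = 16:57
RPM_B = RPM_A × (teeth_A / teeth_B)
= 1782 × (16/57)
= 500.2 RPM

500.2 RPM


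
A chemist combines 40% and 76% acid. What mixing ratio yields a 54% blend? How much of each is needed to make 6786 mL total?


Let x parts of 40% mix with y parts of 76%.
40x + 76y = 54(x + y)
40x + 76y = 54x + 54y
x(40 - 54) = y(54 - 76)
x/y = (76 - 54)/(54 - 40) = 22/14
Simplify: 11:7
Total parts = 18; one part = 6786/18 = 377.00 mL
40% solution: 11×377.00 = 4147.00 mL
76% solution: 7×377.00 = 2639.00 mL
= ratio 11:7; 4147.00 mL and 2639.00 mL

ratio 11:7; 4147.00 mL and 2639.00 mL


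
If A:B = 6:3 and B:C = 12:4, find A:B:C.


Match B: multiply A:B by 12 → 72:36
Multiply B:C by 3 → 36:12
Combined: 72:36:12
GCD = 12
= 6:3:1

6:3:1


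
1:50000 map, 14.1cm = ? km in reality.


Real distance = map distance × scale
= 14.1cm × 50000
= 705000 cm = 7050.0 m
= 7.050 km

7.050 km


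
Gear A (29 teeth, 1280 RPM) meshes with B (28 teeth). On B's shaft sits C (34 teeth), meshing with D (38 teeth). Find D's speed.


Stage 1: RPM_B = RPM_A × t_A/t_B = 1280 × 29/28 = 37120/28 ≈ 1325.71
B and C share a shaft → RPM_C = RPM_B
Stage 2: RPM_D = RPM_C × t_C/t_D = RPM_A × (t_A×t_C)/(t_B×t_D)
Overall ratio = (29×34)/(28×38) = 986/1064
RPM_D = 1280 × 986/1064 = 1262080/1064
≈ 1186.17 RPM

1186.17 RPM


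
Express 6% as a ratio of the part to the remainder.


6% means 6 parts out of 100; remainder = 94
Part : remainder = 6:94
GCD = 2
= 3:47

3:47


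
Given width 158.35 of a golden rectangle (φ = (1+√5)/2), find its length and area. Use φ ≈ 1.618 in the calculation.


φ = (1 + √5) / 2 ≈ 1.618
Length = width × φ = 158.35 × 1.618 = 256.2103
≈ 256.21
Area = width × length = 158.35 × 256.2103 = 40570.901005 ≈ 40570.90
= Length: 256.21, Area: 40570.90

Length: 256.21, Area: 40570.90


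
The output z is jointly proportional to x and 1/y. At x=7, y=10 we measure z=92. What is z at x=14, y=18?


z = k·x/y
Solve for k using the known point: k = z·y/x = 92×10/7 = 920/7 ≈ 131.4286
Now evaluate at x=14, y=18:
z = k × 14 / 18 = (920 × 14) / (7 × 18) = 12880/126
≈ 102.2222

102.2222


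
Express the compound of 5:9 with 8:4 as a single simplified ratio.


Compound ratio = (5×8) : (9×4)
= 40:36
GCD = 4
= 10:9

10:9


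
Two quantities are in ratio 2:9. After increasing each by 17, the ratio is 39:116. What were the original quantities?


Let A = 2k, B = 9k.
(2k + 17) / (9k + 17) = 39/116
Cross-multiply: 116(2k + 17) = 39(9k + 17)
232k + 1972 = 351k + 663
232k - 351k = 663 - 1972
-119k = -1309
k = -1309/-119 = 11
A = 2×11 = 22, B = 9×11 = 99
= A = 22, B = 99

A = 22, B = 99


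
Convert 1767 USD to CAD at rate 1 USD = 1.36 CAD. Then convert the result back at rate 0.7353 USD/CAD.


Amount × rate = 1767 × 1.36 = 2403.12 CAD
Round-trip: 2403.12 × 0.7353 = 1767.01 USD
= 2403.12 CAD, then 1767.01 USD

2403.12 CAD, then 1767.01 USD


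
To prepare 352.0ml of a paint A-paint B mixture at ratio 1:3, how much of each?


Total parts = 1 + 3 = 4
paint A: 352.0 × 1/4 = 88.0ml
paint B: 352.0 × 3/4 = 264.0ml
= 88.0ml and 264.0ml

88.0ml and 264.0ml


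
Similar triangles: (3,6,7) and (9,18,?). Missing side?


Scale factor = 9/3 = 3
Missing side = 7 × 3
= 21.0

21.0


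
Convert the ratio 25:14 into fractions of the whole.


Total parts = 25 + 14 = 39
First part: 25/39 = 25/39
Second part: 14/39 = 14/39
= 25/39 and 14/39

25/39 and 14/39


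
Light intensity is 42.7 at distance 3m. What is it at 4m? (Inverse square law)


I₁d₁² = I₂d₂²
I₂ = I₁ × (d₁/d₂)²
= 42.7 × (3/4)²
= 42.7 × 9/16
= 384.3/16
≈ 24.0188

24.0188


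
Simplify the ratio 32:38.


GCD(32, 38) = 2
32/2 : 38/2
= 16:19

16:19


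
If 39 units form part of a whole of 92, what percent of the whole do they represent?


Percentage = (part / whole) × 100
= (39 / 92) × 100
≈ 42.39%

42.39%


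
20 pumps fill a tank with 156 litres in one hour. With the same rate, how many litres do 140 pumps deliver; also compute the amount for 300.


Direct proportion: y/x = constant
k = 156/20 = 7.8000
y at x=140: k × 140 = 156 × 140 / 20 = 21840/20 = 1092.00
y at x=300: k × 300 = 156 × 300 / 20 = 46800/20 = 2340.00
= 1092.00 and 2340.00

1092.00 and 2340.00


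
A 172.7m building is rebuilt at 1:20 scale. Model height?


Model size = real / scale
= 172.7 / 20
= 8.6350 m

8.6350 m


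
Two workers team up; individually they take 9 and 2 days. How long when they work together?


Rate of A = 1/9 per day
Rate of B = 1/2 per day
Combined rate = 1/9 + 1/2 = 11/18 ≈ 0.6111 per day
Days = 1 / combined rate = 18/11
≈ 1.64 days

1.64 days


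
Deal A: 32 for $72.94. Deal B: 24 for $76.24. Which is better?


Deal A: $72.94/32 = $2.2794/unit
Deal B: $76.24/24 = $3.1767/unit
A is cheaper per unit
= Deal A

Deal A


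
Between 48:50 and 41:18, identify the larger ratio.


48/50 = 0.9600
41/18 = 2.2778
0.9600 < 2.2778, so 48:50 is less
= 41:18

41:18


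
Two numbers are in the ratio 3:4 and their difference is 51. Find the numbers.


Let A = 3k, B = 4k.
4k - 3k = 51
1k = 51 → k = 51/1 = 51
A = 3×51 = 153, B = 4×51 = 204
= A = 153, B = 204

A = 153, B = 204


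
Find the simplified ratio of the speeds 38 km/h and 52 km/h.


Ratio = 38:52
GCD = 2
Simplified = 19:26
Time ratio (same distance) = 26:19
Speed ratio = 19:26

19:26


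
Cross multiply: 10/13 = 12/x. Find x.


Cross multiply: 10 × x = 13 × 12
10x = 156
x = 156 / 10
= 15.60

15.60


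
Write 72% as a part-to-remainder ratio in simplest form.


72% means 72 parts out of 100; remainder = 28
Part : remainder = 72:28
GCD = 4
= 18:7

18:7


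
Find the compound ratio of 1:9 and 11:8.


Compound ratio = (1×11) : (9×8)
= 11:72
GCD = 1
= 11:72

11:72


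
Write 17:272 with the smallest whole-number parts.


GCD(17, 272) = 17
17/17 : 272/17
= 1:16

1:16


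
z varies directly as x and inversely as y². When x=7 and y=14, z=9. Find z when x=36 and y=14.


z = k·x/y²
Solve for k using the known point: k = z·y²/x = 9×196/7 = 1764/7 = 252.0000
Now evaluate at x=36, y=14:
z = k × 36 / 196 = (1764 × 36) / (7 × 196) = 63504/1372
≈ 46.2857

46.2857


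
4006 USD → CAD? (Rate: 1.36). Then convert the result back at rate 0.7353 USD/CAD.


Amount × rate = 4006 × 1.36 = 5448.16 CAD
Round-trip: 5448.16 × 0.7353 = 4006.03 USD
= 5448.16 CAD, then 4006.03 USD

5448.16 CAD, then 4006.03 USD


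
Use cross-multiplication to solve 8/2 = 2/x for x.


Cross multiply: 8 × x = 2 × 2
8x = 4
x = 4 / 8
= 0.50

0.50


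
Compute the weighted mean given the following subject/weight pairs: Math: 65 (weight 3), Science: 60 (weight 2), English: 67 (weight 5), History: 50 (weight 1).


Numerator = 65×3 + 60×2 + 67×5 + 50×1
= 195 + 120 + 335 + 50
= 700
Total weight = 11
Weighted avg = 700/11
= 63.64

63.64


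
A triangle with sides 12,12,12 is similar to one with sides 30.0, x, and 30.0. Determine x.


Scale factor = 30.0/12 = 2.5
Missing side = 12 × 2.5
= 30.0

30.0


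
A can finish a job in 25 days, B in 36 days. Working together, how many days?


Rate of A = 1/25 per day
Rate of B = 1/36 per day
Combined rate = 1/25 + 1/36 = 61/900 ≈ 0.0678 per day
Days = 1 / combined rate = 900/61
≈ 14.75 days

14.75 days


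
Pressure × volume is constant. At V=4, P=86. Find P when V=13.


Inverse proportion: x × y = constant
k = 4 × 86 = 344
y₂ = k / 13 = 344 / 13
= 26.46

26.46


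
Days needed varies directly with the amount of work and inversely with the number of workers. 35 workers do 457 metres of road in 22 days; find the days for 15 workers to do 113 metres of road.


Days ∝ work / workers, so d₂ = d₁ × (m₁/m₂) × (w₂/w₁)
Workers factor (inverse): 35/15 ≈ 2.3333
Work factor (direct): 113/457 ≈ 0.2473
d₂ = 22 × 35/15 × 113/457 = (22 × 35 × 113) / (15 × 457) = 87010/6855
≈ 12.69 days

12.69 days


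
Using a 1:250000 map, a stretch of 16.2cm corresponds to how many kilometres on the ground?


Real distance = map distance × scale
= 16.2cm × 250000
= 4050000 cm = 40500.0 m
= 40.500 km

40.500 km


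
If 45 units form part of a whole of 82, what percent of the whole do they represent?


Percentage = (part / whole) × 100
= (45 / 82) × 100
≈ 54.88%

54.88%


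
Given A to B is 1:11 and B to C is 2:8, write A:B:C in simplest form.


Match B: multiply A:B by 2 → 2:22
Multiply B:C by 11 → 22:88
Combined: 2:22:88
GCD = 2
= 1:11:44

1:11:44


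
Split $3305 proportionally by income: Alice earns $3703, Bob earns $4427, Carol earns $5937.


Total income = 3703 + 4427 + 5937 = $14067
Alice: $3305 × 3703/14067 = $870.01
Bob: $3305 × 4427/14067 = $1040.11
Carol: $3305 × 5937/14067 = $1394.88
= Alice: $870.01, Bob: $1040.11, Carol: $1394.88

Alice: $870.01, Bob: $1040.11, Carol: $1394.88


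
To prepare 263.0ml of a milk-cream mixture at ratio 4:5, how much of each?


Total parts = 4 + 5 = 9
milk: 263.0 × 4/9 = 116.9ml
cream: 263.0 × 5/9 = 146.1ml
= 116.9ml and 146.1ml

116.9ml and 146.1ml


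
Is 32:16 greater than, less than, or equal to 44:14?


32/16 = 2.0000
44/14 = 3.1429
2.0000 < 3.1429, so 32:16 is less
= less than

less than


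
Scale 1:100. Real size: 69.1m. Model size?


Model size = real / scale
= 69.1 / 100
= 0.6910 m

0.6910 m


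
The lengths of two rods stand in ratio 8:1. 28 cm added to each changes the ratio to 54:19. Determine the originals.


Let A = 8k, B = 1k.
(8k + 28) / (1k + 28) = 54/19
Cross-multiply: 19(8k + 28) = 54(1k + 28)
152k + 532 = 54k + 1512
152k - 54k = 1512 - 532
98k = 980
k = 980/98 = 10
A = 8×10 = 80, B = 1×10 = 10
= A = 80, B = 10

A = 80, B = 10


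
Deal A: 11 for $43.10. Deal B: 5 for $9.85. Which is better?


Deal A: $43.10/11 = $3.9182/unit
Deal B: $9.85/5 = $1.9700/unit
B is cheaper per unit
= Deal B

Deal B


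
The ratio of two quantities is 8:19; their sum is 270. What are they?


Let A = 8k, B = 19k.
8k + 19k = 270
27k = 270 → k = 270/27 = 10
A = 8×10 = 80, B = 19×10 = 190
= A = 80, B = 190

A = 80, B = 190


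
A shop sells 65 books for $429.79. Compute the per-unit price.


Unit rate = total / quantity
= 429.79 / 65
= $6.61 per unit

$6.61 per unit


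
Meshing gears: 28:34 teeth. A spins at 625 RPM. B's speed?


Gear ratio = 28:34 = 14:17
RPM_B = RPM_A × (teeth_A / teeth_B)
= 625 × (28/34)
= 514.7 RPM

514.7 RPM


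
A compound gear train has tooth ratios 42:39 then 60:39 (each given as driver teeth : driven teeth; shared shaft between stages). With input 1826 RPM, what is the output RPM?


Stage 1: RPM_B = RPM_A × t_A/t_B = 1826 × 42/39 = 76692/39 ≈ 1966.46
B and C share a shaft → RPM_C = RPM_B
Stage 2: RPM_D = RPM_C × t_C/t_D = RPM_A × (t_A×t_C)/(t_B×t_D)
Overall ratio = (42×60)/(39×39) = 2520/1521
RPM_D = 1826 × 2520/1521 = 4601520/1521
≈ 3025.33 RPM

3025.33 RPM


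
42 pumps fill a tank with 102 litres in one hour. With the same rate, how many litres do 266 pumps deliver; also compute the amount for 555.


Direct proportion: y/x = constant
k = 102/42 ≈ 2.4286
y at x=266: k × 266 = 102 × 266 / 42 = 27132/42 = 646.00
y at x=555: k × 555 = 102 × 555 / 42 = 56610/42 ≈ 1347.86
= 646.00 and 1347.86

646.00 and 1347.86


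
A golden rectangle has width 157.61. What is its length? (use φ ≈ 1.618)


φ = (1 + √5) / 2 ≈ 1.618
Length = width × φ = 157.61 × 1.618 = 255.01298
≈ 255.01

255.01


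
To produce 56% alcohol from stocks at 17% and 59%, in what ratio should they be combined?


Let x parts of 17% mix with y parts of 59%.
17x + 59y = 56(x + y)
17x + 59y = 56x + 56y
x(17 - 56) = y(56 - 59)
x/y = (59 - 56)/(56 - 17) = 3/39
Simplify: 1:13
= 1:13

1:13


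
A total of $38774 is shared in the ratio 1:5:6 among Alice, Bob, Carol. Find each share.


Total parts = 1 + 5 + 6 = 12
Alice: 38774 × 1/12 = 3231.17
Bob: 38774 × 5/12 = 16155.83
Carol: 38774 × 6/12 = 19387.00
= Alice: $3231.17, Bob: $16155.83, Carol: $19387.00

Alice: $3231.17, Bob: $16155.83, Carol: $19387.00


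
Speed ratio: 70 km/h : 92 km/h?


Ratio = 70:92
GCD = 2
Simplified = 35:46
Time ratio (same distance) = 46:35
Speed ratio = 35:46

35:46


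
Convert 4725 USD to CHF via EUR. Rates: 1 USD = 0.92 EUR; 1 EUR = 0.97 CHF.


Step 1: 4725 USD × 0.92 = 4347.00 EUR
Step 2: 4347.00 EUR × 0.97 = 4216.59 CHF
Implied rate USD→CHF = 0.92 × 0.97 = 0.8924
= 4216.59 CHF

4216.59 CHF


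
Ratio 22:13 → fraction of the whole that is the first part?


Total parts = 22 + 13 = 35
First part: 22/35 = 22/35
= 22/35

22/35


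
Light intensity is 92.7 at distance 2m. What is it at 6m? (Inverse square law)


I₁d₁² = I₂d₂²
I₂ = I₁ × (d₁/d₂)²
= 92.7 × (2/6)²
= 92.7 × 4/36
= 370.8/36
= 10.3000

10.3000


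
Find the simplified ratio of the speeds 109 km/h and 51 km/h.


Ratio = 109:51
GCD = 1
Simplified = 109:51
Time ratio (same distance) = 51:109
Speed ratio = 109:51

109:51


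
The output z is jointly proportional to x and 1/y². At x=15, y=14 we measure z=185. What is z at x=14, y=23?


z = k·x/y²
Solve for k using the known point: k = z·y²/x = 185×196/15 = 36260/15 ≈ 2417.3333
Now evaluate at x=14, y=23:
z = k × 14 / 529 = (36260 × 14) / (15 × 529) = 507640/7935
≈ 63.9748

63.9748


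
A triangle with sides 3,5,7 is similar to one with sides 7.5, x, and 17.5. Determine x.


Scale factor = 7.5/3 = 2.5
Missing side = 5 × 2.5
= 12.5

12.5


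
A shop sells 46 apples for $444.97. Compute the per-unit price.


Unit rate = total / quantity
= 444.97 / 46
= $9.67 per unit

$9.67 per unit


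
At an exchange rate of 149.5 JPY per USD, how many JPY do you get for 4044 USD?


Amount × rate = 4044 × 149.5
= 604578.00 JPY

604578.00 JPY


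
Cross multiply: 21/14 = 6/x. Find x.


Cross multiply: 21 × x = 14 × 6
21x = 84
x = 84 / 21
= 4.00

4.00


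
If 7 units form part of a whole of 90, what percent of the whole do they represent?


Percentage = (part / whole) × 100
= (7 / 90) × 100
≈ 7.78%

7.78%


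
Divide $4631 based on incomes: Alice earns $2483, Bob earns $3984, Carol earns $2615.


Total income = 2483 + 3984 + 2615 = $9082
Alice: $4631 × 2483/9082 = $1266.11
Bob: $4631 × 3984/9082 = $2031.48
Carol: $4631 × 2615/9082 = $1333.41
= Alice: $1266.11, Bob: $2031.48, Carol: $1333.41

Alice: $1266.11, Bob: $2031.48, Carol: $1333.41


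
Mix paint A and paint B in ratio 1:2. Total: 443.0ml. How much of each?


Total parts = 1 + 2 = 3
paint A: 443.0 × 1/3 = 147.7ml
paint B: 443.0 × 2/3 = 295.3ml
= 147.7ml and 295.3ml

147.7ml and 295.3ml


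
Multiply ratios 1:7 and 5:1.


Compound ratio = (1×5) : (7×1)
= 5:7
GCD = 1
= 5:7

5:7


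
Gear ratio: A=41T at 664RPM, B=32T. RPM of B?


Gear ratio = 41:32 = 41:32
RPM_B = RPM_A × (teeth_A / teeth_B)
= 664 × (41/32)
= 850.8 RPM

850.8 RPM


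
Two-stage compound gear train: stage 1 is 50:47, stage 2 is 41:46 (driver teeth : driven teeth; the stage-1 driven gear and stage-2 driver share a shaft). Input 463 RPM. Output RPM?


Stage 1: RPM_B = RPM_A × t_A/t_B = 463 × 50/47 = 23150/47 ≈ 492.55
B and C share a shaft → RPM_C = RPM_B
Stage 2: RPM_D = RPM_C × t_C/t_D = RPM_A × (t_A×t_C)/(t_B×t_D)
Overall ratio = (50×41)/(47×46) = 2050/2162
RPM_D = 463 × 2050/2162 = 949150/2162
≈ 439.01 RPM

439.01 RPM


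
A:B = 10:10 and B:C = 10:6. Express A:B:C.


Match B: multiply A:B by 10 → 100:100
Multiply B:C by 10 → 100:60
Combined: 100:100:60
GCD = 20
= 5:5:3

5:5:3


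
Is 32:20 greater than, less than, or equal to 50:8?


32/20 = 1.6000
50/8 = 6.2500
1.6000 < 6.2500, so 32:20 is less
= less than

less than


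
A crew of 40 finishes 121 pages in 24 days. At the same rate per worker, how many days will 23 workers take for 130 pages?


Days ∝ work / workers, so d₂ = d₁ × (m₁/m₂) × (w₂/w₁)
Workers factor (inverse): 40/23 ≈ 1.7391
Work factor (direct): 130/121 ≈ 1.0744
d₂ = 24 × 40/23 × 130/121 = (24 × 40 × 130) / (23 × 121) = 124800/2783
≈ 44.84 days

44.84 days


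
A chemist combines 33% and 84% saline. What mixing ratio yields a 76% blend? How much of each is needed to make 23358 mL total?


Let x parts of 33% mix with y parts of 84%.
33x + 84y = 76(x + y)
33x + 84y = 76x + 76y
x(33 - 76) = y(76 - 84)
x/y = (84 - 76)/(76 - 33) = 8/43
Simplify: 8:43
Total parts = 51; one part = 23358/51 = 458.00 mL
33% solution: 8×458.00 = 3664.00 mL
84% solution: 43×458.00 = 19694.00 mL
= ratio 8:43; 3664.00 mL and 19694.00 mL

ratio 8:43; 3664.00 mL and 19694.00 mL


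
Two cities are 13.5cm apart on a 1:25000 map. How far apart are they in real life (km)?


Real distance = map distance × scale
= 13.5cm × 25000
= 337500 cm = 3375.0 m
= 3.375 km

3.375 km


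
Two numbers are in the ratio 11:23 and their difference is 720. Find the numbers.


Let A = 11k, B = 23k.
23k - 11k = 720
12k = 720 → k = 720/12 = 60
A = 11×60 = 660, B = 23×60 = 1380
= A = 660, B = 1380

A = 660, B = 1380


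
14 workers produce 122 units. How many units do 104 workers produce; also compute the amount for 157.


Direct proportion: y/x = constant
k = 122/14 ≈ 8.7143
y at x=104: k × 104 = 122 × 104 / 14 = 12688/14 ≈ 906.29
y at x=157: k × 157 = 122 × 157 / 14 = 19154/14 ≈ 1368.14
= 906.29 and 1368.14

906.29 and 1368.14


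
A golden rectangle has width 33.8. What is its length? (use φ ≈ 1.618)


φ = (1 + √5) / 2 ≈ 1.618
Length = width × φ = 33.8 × 1.618 = 54.6884
≈ 54.69

54.69


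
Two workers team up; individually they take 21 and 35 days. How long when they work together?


Rate of A = 1/21 per day
Rate of B = 1/35 per day
Combined rate = 1/21 + 1/35 = 56/735 ≈ 0.0762 per day
Days = 1 / combined rate = 735/56
≈ 13.13 days

13.13 days


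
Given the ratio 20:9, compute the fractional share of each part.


Total parts = 20 + 9 = 29
First part: 20/29 = 20/29
Second part: 9/29 = 9/29
= 20/29 and 9/29

20/29 and 9/29


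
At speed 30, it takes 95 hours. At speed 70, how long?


Inverse proportion: x × y = constant
k = 30 × 95 = 2850
y₂ = k / 70 = 2850 / 70
= 40.71

40.71


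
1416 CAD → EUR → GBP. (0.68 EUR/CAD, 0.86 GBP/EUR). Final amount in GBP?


Step 1: 1416 CAD × 0.68 = 962.88 EUR
Step 2: 962.88 EUR × 0.86 = 828.08 GBP
Implied rate CAD→GBP = 0.68 × 0.86 = 0.5848
= 828.08 GBP

828.08 GBP


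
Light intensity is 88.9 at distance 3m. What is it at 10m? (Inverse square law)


I₁d₁² = I₂d₂²
I₂ = I₁ × (d₁/d₂)²
= 88.9 × (3/10)²
= 88.9 × 9/100
= 800.1/100
= 8.0010

8.0010


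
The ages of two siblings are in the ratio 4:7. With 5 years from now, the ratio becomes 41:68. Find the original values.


Let A = 4k, B = 7k.
(4k + 5) / (7k + 5) = 41/68
Cross-multiply: 68(4k + 5) = 41(7k + 5)
272k + 340 = 287k + 205
272k - 287k = 205 - 340
-15k = -135
k = -135/-15 = 9
A = 4×9 = 36, B = 7×9 = 63
= A = 36, B = 63

A = 36, B = 63


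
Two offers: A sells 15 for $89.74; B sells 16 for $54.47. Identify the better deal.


Deal A: $89.74/15 = $5.9827/unit
Deal B: $54.47/16 = $3.4044/unit
B is cheaper per unit
= Deal B

Deal B


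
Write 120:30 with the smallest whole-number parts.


GCD(120, 30) = 30
120/30 : 30/30
= 4:1

4:1


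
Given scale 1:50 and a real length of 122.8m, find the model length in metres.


Model size = real / scale
= 122.8 / 50
= 2.4560 m

2.4560 m


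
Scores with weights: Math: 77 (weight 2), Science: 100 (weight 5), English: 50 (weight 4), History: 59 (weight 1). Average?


Numerator = 77×2 + 100×5 + 50×4 + 59×1
= 154 + 500 + 200 + 59
= 913
Total weight = 12
Weighted avg = 913/12
= 76.08

76.08


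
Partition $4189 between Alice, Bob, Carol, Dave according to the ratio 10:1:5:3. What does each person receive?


Total parts = 10 + 1 + 5 + 3 = 19
Alice: 4189 × 10/19 = 2204.74
Bob: 4189 × 1/19 = 220.47
Carol: 4189 × 5/19 = 1102.37
Dave: 4189 × 3/19 = 661.42
= Alice: $2204.74, Bob: $220.47, Carol: $1102.37, Dave: $661.42

Alice: $2204.74, Bob: $220.47, Carol: $1102.37, Dave: $661.42


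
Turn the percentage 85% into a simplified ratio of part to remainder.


85% means 85 parts out of 100; remainder = 15
Part : remainder = 85:15
GCD = 5
= 17:3

17:3


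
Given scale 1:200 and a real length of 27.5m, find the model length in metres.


Model size = real / scale
= 27.5 / 200
= 0.1375 m

0.1375 m


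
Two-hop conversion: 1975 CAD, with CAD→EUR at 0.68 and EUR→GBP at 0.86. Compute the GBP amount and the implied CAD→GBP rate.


Step 1: 1975 CAD × 0.68 = 1343.00 EUR
Step 2: 1343.00 EUR × 0.86 = 1154.98 GBP
Implied rate CAD→GBP = 0.68 × 0.86 = 0.5848
= 1154.98 GBP; implied rate 0.5848 GBP/CAD

1154.98 GBP; implied rate 0.5848 GBP/CAD


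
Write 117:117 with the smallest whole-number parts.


GCD(117, 117) = 117
117/117 : 117/117
= 1:1

1:1


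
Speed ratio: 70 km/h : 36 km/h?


Ratio = 70:36
GCD = 2
Simplified = 35:18
Time ratio (same distance) = 18:35
Speed ratio = 35:18

35:18


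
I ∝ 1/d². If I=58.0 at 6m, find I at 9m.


I₁d₁² = I₂d₂²
I₂ = I₁ × (d₁/d₂)²
= 58.0 × (6/9)²
= 58.0 × 36/81
= 2088/81
≈ 25.7778

25.7778


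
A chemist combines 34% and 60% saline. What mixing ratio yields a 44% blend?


Let x parts of 34% mix with y parts of 60%.
34x + 60y = 44(x + y)
34x + 60y = 44x + 44y
x(34 - 44) = y(44 - 60)
x/y = (60 - 44)/(44 - 34) = 16/10
Simplify: 8:5
= 8:5

8:5


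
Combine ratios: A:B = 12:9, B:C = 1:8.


Match B: multiply A:B by 1 → 12:9
Multiply B:C by 9 → 9:72
Combined: 12:9:72
GCD = 3
= 4:3:24

4:3:24


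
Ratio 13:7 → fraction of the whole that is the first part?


Total parts = 13 + 7 = 20
First part: 13/20 = 13/20
= 13/20

13/20


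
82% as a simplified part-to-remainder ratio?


82% means 82 parts out of 100; remainder = 18
Part : remainder = 82:18
GCD = 2
= 41:9

41:9


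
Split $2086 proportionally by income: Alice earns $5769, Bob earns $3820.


Total income = 5769 + 3820 = $9589
Alice: $2086 × 5769/9589 = $1254.99
Bob: $2086 × 3820/9589 = $831.01
= Alice: $1254.99, Bob: $831.01

Alice: $1254.99, Bob: $831.01


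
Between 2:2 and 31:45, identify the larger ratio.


2/2 = 1.0000
31/45 = 0.6889
1.0000 > 0.6889, so 2:2 is greater
= 2:2

2:2


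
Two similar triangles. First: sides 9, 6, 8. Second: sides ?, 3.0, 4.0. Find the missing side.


Scale factor = 3.0/6 = 0.5
Missing side = 9 × 0.5
= 4.5

4.5


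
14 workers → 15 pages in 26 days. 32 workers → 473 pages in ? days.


Days ∝ work / workers, so d₂ = d₁ × (m₁/m₂) × (w₂/w₁)
Workers factor (inverse): 14/32 = 0.4375
Work factor (direct): 473/15 ≈ 31.5333
d₂ = 26 × 14/32 × 473/15 = (26 × 14 × 473) / (32 × 15) = 172172/480
≈ 358.69 days

358.69 days


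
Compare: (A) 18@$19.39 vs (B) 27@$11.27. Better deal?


Deal A: $19.39/18 = $1.0772/unit
Deal B: $11.27/27 = $0.4174/unit
B is cheaper per unit
= Deal B

Deal B


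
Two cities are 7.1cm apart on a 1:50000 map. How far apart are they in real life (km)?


Real distance = map distance × scale
= 7.1cm × 50000
= 355000 cm = 3550.0 m
= 3.550 km

3.550 km


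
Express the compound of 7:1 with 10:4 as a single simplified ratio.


Compound ratio = (7×10) : (1×4)
= 70:4
GCD = 2
= 35:2

35:2


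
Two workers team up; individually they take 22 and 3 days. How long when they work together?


Rate of A = 1/22 per day
Rate of B = 1/3 per day
Combined rate = 1/22 + 1/3 = 25/66 ≈ 0.3788 per day
Days = 1 / combined rate = 66/25
= 2.64 days

2.64 days


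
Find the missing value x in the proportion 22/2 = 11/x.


Cross multiply: 22 × x = 2 × 11
22x = 22
x = 22 / 22
= 1.00

1.00


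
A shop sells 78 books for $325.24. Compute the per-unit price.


Unit rate = total / quantity
= 325.24 / 78
= $4.17 per unit

$4.17 per unit


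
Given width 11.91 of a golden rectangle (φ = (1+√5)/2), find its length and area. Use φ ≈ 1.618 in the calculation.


φ = (1 + √5) / 2 ≈ 1.618
Length = width × φ = 11.91 × 1.618 = 19.27038
≈ 19.27
Area = width × length = 11.91 × 19.27038 = 229.5102258 ≈ 229.51
= Length: 19.27, Area: 229.51

Length: 19.27, Area: 229.51


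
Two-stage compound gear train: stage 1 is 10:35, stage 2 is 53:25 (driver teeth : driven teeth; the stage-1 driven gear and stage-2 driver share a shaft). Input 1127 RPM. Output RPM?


Stage 1: RPM_B = RPM_A × t_A/t_B = 1127 × 10/35 = 11270/35 = 322.00
B and C share a shaft → RPM_C = RPM_B
Stage 2: RPM_D = RPM_C × t_C/t_D = RPM_A × (t_A×t_C)/(t_B×t_D)
Overall ratio = (10×53)/(35×25) = 530/875
RPM_D = 1127 × 530/875 = 597310/875
= 682.64 RPM

682.64 RPM


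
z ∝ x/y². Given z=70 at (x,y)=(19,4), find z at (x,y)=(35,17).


z = k·x/y²
Solve for k using the known point: k = z·y²/x = 70×16/19 = 1120/19 ≈ 58.9474
Now evaluate at x=35, y=17:
z = k × 35 / 289 = (1120 × 35) / (19 × 289) = 39200/5491
≈ 7.1390

7.1390


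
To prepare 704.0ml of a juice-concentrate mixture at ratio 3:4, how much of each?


Total parts = 3 + 4 = 7
juice: 704.0 × 3/7 = 301.7ml
concentrate: 704.0 × 4/7 = 402.3ml
= 301.7ml and 402.3ml

301.7ml and 402.3ml


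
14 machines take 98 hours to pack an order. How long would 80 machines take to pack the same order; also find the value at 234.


Inverse proportion: x × y = constant
k = 14 × 98 = 1372
At x=80: k/80 = 17.15
At x=234: k/234 = 5.86
= 17.15 and 5.86

17.15 and 5.86


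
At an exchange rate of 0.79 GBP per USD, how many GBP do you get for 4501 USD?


Amount × rate = 4501 × 0.79
= 3555.79 GBP

3555.79 GBP


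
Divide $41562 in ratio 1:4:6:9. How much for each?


Total parts = 1 + 4 + 6 + 9 = 20
Part 1: 41562 × 1/20 = 2078.10
Part 2: 41562 × 4/20 = 8312.40
Part 3: 41562 × 6/20 = 12468.60
Part 4: 41562 × 9/20 = 18702.90
= Part 1: $2078.10, Part 2: $8312.40, Part 3: $12468.60, Part 4: $18702.90

Part 1: $2078.10, Part 2: $8312.40, Part 3: $12468.60, Part 4: $18702.90


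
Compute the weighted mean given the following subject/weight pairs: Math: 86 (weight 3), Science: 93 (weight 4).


Numerator = 86×3 + 93×4
= 258 + 372
= 630
Total weight = 7
Weighted avg = 630/7
= 90.00

90.00


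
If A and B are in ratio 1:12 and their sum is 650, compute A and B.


Let A = 1k, B = 12k.
1k + 12k = 650
13k = 650 → k = 650/13 = 50
A = 1×50 = 50, B = 12×50 = 600
= A = 50, B = 600

A = 50, B = 600


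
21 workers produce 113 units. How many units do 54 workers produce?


Direct proportion: y/x = constant
k = 113/21 ≈ 5.3810
y₂ = k × 54 = 113 × 54 / 21 = 6102/21
≈ 290.57

290.57


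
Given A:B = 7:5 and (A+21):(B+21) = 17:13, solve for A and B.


Let A = 7k, B = 5k.
(7k + 21) / (5k + 21) = 17/13
Cross-multiply: 13(7k + 21) = 17(5k + 21)
91k + 273 = 85k + 357
91k - 85k = 357 - 273
6k = 84
k = 84/6 = 14
A = 7×14 = 98, B = 5×14 = 70
= A = 98, B = 70

A = 98, B = 70


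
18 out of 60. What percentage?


Percentage = (part / whole) × 100
= (18 / 60) × 100
= 30.00%

30.00%


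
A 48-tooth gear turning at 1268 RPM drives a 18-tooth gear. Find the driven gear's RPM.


Gear ratio = 48:18 = 8:3
RPM_B = RPM_A × (teeth_A / teeth_B)
= 1268 × (48/18)
= 3381.3 RPM

3381.3 RPM


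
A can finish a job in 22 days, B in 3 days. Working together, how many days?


Rate of A = 1/22 per day
Rate of B = 1/3 per day
Combined rate = 1/22 + 1/3 = 25/66 ≈ 0.3788 per day
Days = 1 / combined rate = 66/25
= 2.64 days

2.64 days


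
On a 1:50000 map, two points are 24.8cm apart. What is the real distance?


Real distance = map distance × scale
= 24.8cm × 50000
= 1240000 cm = 12400.0 m
= 12.400 km

12.400 km


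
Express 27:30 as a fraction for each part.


Total parts = 27 + 30 = 57
First part: 27/57 = 9/19
Second part: 30/57 = 10/19
= 9/19 and 10/19

9/19 and 10/19


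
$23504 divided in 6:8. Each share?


Total parts = 6 + 8 = 14
Part 1: 23504 × 6/14 = 10073.14
Part 2: 23504 × 8/14 = 13430.86
= Part 1: $10073.14, Part 2: $13430.86

Part 1: $10073.14, Part 2: $13430.86


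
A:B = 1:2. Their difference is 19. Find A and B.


Let A = 1k, B = 2k.
2k - 1k = 19
1k = 19 → k = 19/1 = 19
A = 1×19 = 19, B = 2×19 = 38
= A = 19, B = 38

A = 19, B = 38


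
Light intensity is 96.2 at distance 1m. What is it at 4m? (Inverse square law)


I₁d₁² = I₂d₂²
I₂ = I₁ × (d₁/d₂)²
= 96.2 × (1/4)²
= 96.2 × 1/16
= 96.2/16
= 6.0125

6.0125


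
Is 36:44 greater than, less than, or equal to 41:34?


36/44 = 0.8182
41/34 = 1.2059
0.8182 < 1.2059, so 36:44 is less
= less than

less than


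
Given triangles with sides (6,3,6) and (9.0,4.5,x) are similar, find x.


Scale factor = 9.0/6 = 1.5
Missing side = 6 × 1.5
= 9.0

9.0


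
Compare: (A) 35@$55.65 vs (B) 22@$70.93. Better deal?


Deal A: $55.65/35 = $1.5900/unit
Deal B: $70.93/22 = $3.2241/unit
A is cheaper per unit
= Deal A

Deal A


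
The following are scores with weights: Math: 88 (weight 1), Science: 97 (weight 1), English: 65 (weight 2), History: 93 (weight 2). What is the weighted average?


Numerator = 88×1 + 97×1 + 65×2 + 93×2
= 88 + 97 + 130 + 186
= 501
Total weight = 6
Weighted avg = 501/6
= 83.50

83.50


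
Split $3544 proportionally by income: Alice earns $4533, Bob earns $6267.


Total income = 4533 + 6267 = $10800
Alice: $3544 × 4533/10800 = $1487.50
Bob: $3544 × 6267/10800 = $2056.50
= Alice: $1487.50, Bob: $2056.50

Alice: $1487.50, Bob: $2056.50


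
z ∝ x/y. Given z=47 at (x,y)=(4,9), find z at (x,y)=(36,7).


z = k·x/y
Solve for k using the known point: k = z·y/x = 47×9/4 = 423/4 = 105.7500
Now evaluate at x=36, y=7:
z = k × 36 / 7 = (423 × 36) / (4 × 7) = 15228/28
≈ 543.8571

543.8571


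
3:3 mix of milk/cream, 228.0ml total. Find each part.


Total parts = 3 + 3 = 6
milk: 228.0 × 3/6 = 114.0ml
cream: 228.0 × 3/6 = 114.0ml
= 114.0ml and 114.0ml

114.0ml and 114.0ml


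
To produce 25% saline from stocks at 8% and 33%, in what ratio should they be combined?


Let x parts of 8% mix with y parts of 33%.
8x + 33y = 25(x + y)
8x + 33y = 25x + 25y
x(8 - 25) = y(25 - 33)
x/y = (33 - 25)/(25 - 8) = 8/17
Simplify: 8:17
= 8:17

8:17


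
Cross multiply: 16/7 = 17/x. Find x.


Cross multiply: 16 × x = 7 × 17
16x = 119
x = 119 / 16
= 7.44

7.44


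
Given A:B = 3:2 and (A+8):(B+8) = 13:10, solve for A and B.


Let A = 3k, B = 2k.
(3k + 8) / (2k + 8) = 13/10
Cross-multiply: 10(3k + 8) = 13(2k + 8)
30k + 80 = 26k + 104
30k - 26k = 104 - 80
4k = 24
k = 24/4 = 6
A = 3×6 = 18, B = 2×6 = 12
= A = 18, B = 12

A = 18, B = 12


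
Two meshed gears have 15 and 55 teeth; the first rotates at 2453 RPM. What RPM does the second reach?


Gear ratio = 15:55 = 3:11
RPM_B = RPM_A × (teeth_A / teeth_B)
= 2453 × (15/55)
= 669.0 RPM

669.0 RPM


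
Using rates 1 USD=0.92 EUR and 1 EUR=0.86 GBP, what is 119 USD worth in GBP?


Step 1: 119 USD × 0.92 = 109.48 EUR
Step 2: 109.48 EUR × 0.86 = 94.15 GBP
Implied rate USD→GBP = 0.92 × 0.86 = 0.7912
= 94.15 GBP

94.15 GBP
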